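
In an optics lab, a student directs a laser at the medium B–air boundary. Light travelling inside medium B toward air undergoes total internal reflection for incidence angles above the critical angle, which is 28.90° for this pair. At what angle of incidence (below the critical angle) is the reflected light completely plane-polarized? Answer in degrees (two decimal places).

θ_B ≈ 25.79°

At the critical angle sin θ_c = n₂/n₁, giving n₂/n₁ = sin 28.90° = 0.4833.
Then tan θ_B = n₂/n₁ = 0.4833, so θ_B = arctan 0.4833 = 25.79°.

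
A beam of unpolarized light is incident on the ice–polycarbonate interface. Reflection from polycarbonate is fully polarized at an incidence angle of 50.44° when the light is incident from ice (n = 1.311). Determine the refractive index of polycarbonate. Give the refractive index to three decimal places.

n ≈ 1.587

Brewster's law: tan θ_B = n₂/n₁ (light incident in ice, refracted into polycarbonate).
n₂ = n₁ tan θ_B = 1.311 × tan 50.44° = 1.587.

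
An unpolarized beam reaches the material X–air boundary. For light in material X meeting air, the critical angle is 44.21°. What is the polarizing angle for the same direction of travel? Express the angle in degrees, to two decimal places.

θ_B ≈ 34.89°

n₂/n₁ = sin θ_c = sin 44.21° = 0.6973.
tan θ_B equals the same ratio, so θ_B = arctan(0.6973) = 34.89°.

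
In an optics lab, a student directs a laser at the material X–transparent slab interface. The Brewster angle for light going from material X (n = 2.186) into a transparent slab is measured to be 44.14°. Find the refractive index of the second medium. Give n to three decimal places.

Full polarization of the reflected beam means tan θ_B = n₂/n₁, where n₁ is the incident medium (material X).
n₂ = n₁ tan θ_B = 2.186 × tan 44.14° = 2.121.

n ≈ 2.121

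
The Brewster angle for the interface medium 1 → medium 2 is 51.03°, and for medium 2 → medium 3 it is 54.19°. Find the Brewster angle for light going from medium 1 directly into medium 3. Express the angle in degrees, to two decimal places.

θ_B ≈ 59.73°

n₂/n₁ = tan 51.03° = 1.2362 and n₃/n₂ = tan 54.19° = 1.3860.
n₃/n₁ = 1.7134. Then tan θ_B(1→3) = n₃/n₁, so θ_B(1→3) = arctan(1.7134) = 59.73°.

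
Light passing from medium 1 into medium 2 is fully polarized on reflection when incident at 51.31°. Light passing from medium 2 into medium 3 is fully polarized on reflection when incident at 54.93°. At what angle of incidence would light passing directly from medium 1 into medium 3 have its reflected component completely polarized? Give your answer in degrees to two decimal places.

n₂/n₁ = tan 51.31° = 1.2487 and n₃/n₂ = tan 54.93° = 1.4244.
Multiplying, n₃/n₁ = 1.2487 × 1.4244 = 1.7786, and θ_B(1→3) = arctan 1.7786 = 60.65°.

θ_B ≈ 60.65°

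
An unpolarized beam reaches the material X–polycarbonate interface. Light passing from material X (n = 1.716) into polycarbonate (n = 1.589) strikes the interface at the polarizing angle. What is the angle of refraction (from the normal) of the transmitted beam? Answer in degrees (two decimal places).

θ_t ≈ 47.20°

θ_B = arctan(n₂/n₁) = arctan(1.589/1.716) = 42.80°.
The refracted ray is perpendicular to the reflected ray, so θ_t = 90° − θ_B = 47.20°.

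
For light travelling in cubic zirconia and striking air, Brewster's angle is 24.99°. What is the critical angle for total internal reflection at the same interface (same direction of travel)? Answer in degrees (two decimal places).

tan θ_B = n₂/n₁ = tan 24.99° = 0.4661.
Total internal reflection: sin θ_c = n₂/n₁ = 0.4661.
θ_c = arcsin(0.4661) = 27.78°.

θ_c ≈ 27.78°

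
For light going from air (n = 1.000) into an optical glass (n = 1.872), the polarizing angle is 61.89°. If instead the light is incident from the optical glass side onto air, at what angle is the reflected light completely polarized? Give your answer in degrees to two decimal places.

The two Brewster angles are complementary: θ_B' = 90° − θ_B = 90° − 61.89° = 28.11°.

θ_B' ≈ 28.11°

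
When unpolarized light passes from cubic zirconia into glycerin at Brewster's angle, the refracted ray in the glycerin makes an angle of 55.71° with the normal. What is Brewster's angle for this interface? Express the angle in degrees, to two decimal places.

θ_B ≈ 34.29°

At Brewster's angle the reflected and refracted rays are perpendicular, so θ_B + θ_t = 90°.
So θ_B = 90° − θ_t = 90° − 55.71° = 34.29°.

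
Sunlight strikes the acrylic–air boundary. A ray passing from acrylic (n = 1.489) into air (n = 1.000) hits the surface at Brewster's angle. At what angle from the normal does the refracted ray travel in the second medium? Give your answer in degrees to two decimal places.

θ_t ≈ 56.12°

θ_B = arctan(n₂/n₁) = arctan(1.000/1.489) = 33.88°.
At Brewster's angle the reflected and refracted rays are perpendicular, so θ_t = 90° − θ_B = 90° − 33.88° = 56.12°.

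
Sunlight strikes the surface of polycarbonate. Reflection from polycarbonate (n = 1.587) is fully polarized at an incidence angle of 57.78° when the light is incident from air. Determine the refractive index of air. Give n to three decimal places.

Brewster's law: tan θ_B = n₂/n₁ (light incident in air, refracted into polycarbonate).
n₁ = n₂ / tan θ_B = 1.587 / tan 57.78° = 1.000.

n ≈ 1.000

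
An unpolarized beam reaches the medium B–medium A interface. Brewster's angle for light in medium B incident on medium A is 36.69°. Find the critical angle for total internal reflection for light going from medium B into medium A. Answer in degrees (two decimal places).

θ_c ≈ 48.17°

From Brewster, n₂/n₁ = tan θ_B = tan 36.69° = 0.7451.
Then sin θ_c = n₂/n₁ = 0.7451, so θ_c = arcsin 0.7451 = 48.17°.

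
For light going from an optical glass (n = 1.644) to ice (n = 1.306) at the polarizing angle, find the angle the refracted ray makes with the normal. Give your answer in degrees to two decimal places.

First find Brewster's angle: tan θ_B = 1.306/1.644 = 0.7944, giving θ_B = 38.46°.
At Brewster's angle the reflected and refracted rays are perpendicular, so θ_t = 90° − θ_B = 90° − 38.46° = 51.54°.

θ_t ≈ 51.54°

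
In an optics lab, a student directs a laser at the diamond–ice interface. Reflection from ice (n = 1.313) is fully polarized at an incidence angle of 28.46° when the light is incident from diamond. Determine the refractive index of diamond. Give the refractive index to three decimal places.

Brewster's law: tan θ_B = n₂/n₁ (light incident in diamond, refracted into ice).
n₁ = n₂ / tan θ_B = 1.313 / tan 28.46° = 2.422.

n ≈ 2.422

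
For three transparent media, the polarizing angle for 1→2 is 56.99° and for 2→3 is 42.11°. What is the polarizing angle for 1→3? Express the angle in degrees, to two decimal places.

θ_B ≈ 54.29°

Each Brewster angle gives a ratio: n₂/n₁ = tan 56.99° = 1.5393, n₃/n₂ = tan 42.11° = 0.9039.
n₃/n₁ = 1.3913. Then tan θ_B(1→3) = n₃/n₁, so θ_B(1→3) = arctan(1.3913) = 54.29°.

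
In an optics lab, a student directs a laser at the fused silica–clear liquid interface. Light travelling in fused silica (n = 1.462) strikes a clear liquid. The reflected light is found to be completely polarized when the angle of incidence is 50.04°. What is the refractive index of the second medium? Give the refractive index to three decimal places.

n ≈ 1.745

Brewster's law: tan θ_B = n₂/n₁ (light incident in fused silica, refracted into a clear liquid).
n₂ = n₁ tan θ_B = 1.462 × tan 50.04° = 1.745.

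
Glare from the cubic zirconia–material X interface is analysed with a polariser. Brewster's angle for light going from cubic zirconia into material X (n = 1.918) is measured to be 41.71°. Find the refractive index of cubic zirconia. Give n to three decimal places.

n ≈ 2.152

Full polarization of the reflected beam means tan θ_B = n₂/n₁, where n₁ is the incident medium (cubic zirconia).
n₁ = n₂ / tan θ_B = 1.918 / tan 41.71° = 2.152.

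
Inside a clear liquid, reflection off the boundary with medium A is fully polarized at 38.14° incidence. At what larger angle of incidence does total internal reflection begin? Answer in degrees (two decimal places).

n₂/n₁ = tan 38.14° = 0.7852; the critical angle satisfies sin θ_c = n₂/n₁.
θ_c = arcsin(0.7852) = 51.74°.

θ_c ≈ 51.74°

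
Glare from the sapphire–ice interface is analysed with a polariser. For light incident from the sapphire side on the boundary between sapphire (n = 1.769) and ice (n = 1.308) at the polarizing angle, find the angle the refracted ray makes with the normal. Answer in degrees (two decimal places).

θ_B = arctan(n₂/n₁) = arctan(1.308/1.769) = 36.48°.
The refracted ray is perpendicular to the reflected ray, so θ_t = 90° − θ_B = 53.52°.

θ_t ≈ 53.52°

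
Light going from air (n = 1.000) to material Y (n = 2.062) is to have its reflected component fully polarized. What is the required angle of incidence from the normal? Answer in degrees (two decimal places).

θ_B ≈ 64.13°

tan θ_B = n₂/n₁ = 2.062/1.000 = 2.0620. Taking the arctangent, θ_B = 64.13°.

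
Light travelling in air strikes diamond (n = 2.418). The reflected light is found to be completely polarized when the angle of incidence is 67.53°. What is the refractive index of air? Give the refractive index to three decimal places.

Brewster's law: tan θ_B = n₂/n₁ (light incident in air, refracted into diamond).
n₁ = n₂ / tan θ_B = 2.418 / tan 67.53° = 1.000.

n ≈ 1.000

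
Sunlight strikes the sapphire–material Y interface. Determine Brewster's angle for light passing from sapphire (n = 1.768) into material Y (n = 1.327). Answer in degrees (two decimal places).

At Brewster's angle the reflected and refracted rays are perpendicular, which with Snell's law gives tan θ_B = n₂/n₁.
Here n₂/n₁ = 1.327/1.768 = 0.7506, and Brewster's law gives tan θ_B = n₂/n₁.
θ_B = arctan(0.7506) = 36.89°.

θ_B ≈ 36.89°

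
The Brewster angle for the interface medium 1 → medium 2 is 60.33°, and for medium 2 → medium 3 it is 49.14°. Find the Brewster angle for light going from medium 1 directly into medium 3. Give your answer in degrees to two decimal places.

θ_B ≈ 63.77°

n₂/n₁ = tan 60.33° = 1.7553 and n₃/n₂ = tan 49.14° = 1.1561.
Multiplying, n₃/n₁ = 1.7553 × 1.1561 = 2.0293, and θ_B(1→3) = arctan 2.0293 = 63.77°.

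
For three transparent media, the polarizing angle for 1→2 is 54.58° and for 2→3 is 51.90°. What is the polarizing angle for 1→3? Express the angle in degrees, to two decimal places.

θ_B ≈ 60.85°

n₂/n₁ = tan 54.58° = 1.4061 and n₃/n₂ = tan 51.90° = 1.2753.
Multiplying, n₃/n₁ = 1.4061 × 1.2753 = 1.7933, and θ_B(1→3) = arctan 1.7933 = 60.85°.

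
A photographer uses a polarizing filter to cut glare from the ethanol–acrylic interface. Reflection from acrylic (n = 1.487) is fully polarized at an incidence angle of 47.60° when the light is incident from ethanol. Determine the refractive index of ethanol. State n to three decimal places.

n ≈ 1.358

Full polarization of the reflected beam means tan θ_B = n₂/n₁, where n₁ is the incident medium (ethanol).
n₁ = n₂ / tan θ_B = 1.487 / tan 47.60° = 1.358.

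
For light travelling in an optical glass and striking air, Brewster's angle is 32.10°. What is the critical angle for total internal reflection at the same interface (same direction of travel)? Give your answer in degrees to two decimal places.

θ_c ≈ 38.85°

n₂/n₁ = tan 32.10° = 0.6273; the critical angle satisfies sin θ_c = n₂/n₁.
θ_c = arcsin(0.6273) = 38.85°.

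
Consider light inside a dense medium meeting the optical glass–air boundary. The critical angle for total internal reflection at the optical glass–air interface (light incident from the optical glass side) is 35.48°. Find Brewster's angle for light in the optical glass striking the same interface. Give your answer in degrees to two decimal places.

θ_B ≈ 30.13°

n₂/n₁ = sin θ_c = sin 35.48° = 0.5804.
tan θ_B equals the same ratio, so θ_B = arctan(0.5804) = 30.13°.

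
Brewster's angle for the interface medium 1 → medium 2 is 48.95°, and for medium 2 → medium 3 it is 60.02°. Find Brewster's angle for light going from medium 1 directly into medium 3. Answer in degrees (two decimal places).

θ_B ≈ 63.33°

Each Brewster angle gives a ratio: n₂/n₁ = tan 48.95° = 1.1483, n₃/n₂ = tan 60.02° = 1.7334.
Multiplying, n₃/n₁ = 1.1483 × 1.7334 = 1.9906, and θ_B(1→3) = arctan 1.9906 = 63.33°.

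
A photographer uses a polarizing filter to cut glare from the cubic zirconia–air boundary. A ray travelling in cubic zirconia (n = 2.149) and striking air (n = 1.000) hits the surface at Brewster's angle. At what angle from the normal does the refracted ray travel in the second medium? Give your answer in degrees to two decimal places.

θ_t ≈ 65.05°

θ_B = arctan(n₂/n₁) = arctan(1.000/2.149) = 24.95°.
At Brewster's angle the reflected and refracted rays are perpendicular, so θ_t = 90° − θ_B = 90° − 24.95° = 65.05°.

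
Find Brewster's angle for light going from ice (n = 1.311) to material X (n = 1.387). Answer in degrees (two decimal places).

θ_B ≈ 46.61°

At Brewster's angle the reflected and refracted rays are perpendicular, which with Snell's law gives tan θ_B = n₂/n₁.
Brewster's condition: tan θ_B = n₂/n₁ = 1.387/1.311 = 1.0580.
θ_B = arctan(1.0580) = 46.61°.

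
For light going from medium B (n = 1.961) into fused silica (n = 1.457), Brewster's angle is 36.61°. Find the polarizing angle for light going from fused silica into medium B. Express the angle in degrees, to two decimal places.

θ_B' ≈ 53.39°

tan θ_B' = n₁/n₂ = 1/tan θ_B, so θ_B' = 90° − θ_B.
θ_B' = 90° − 36.61° = 53.39°.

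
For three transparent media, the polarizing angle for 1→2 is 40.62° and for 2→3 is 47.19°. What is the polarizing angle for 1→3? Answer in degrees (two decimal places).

θ_B ≈ 42.80°

Each Brewster angle gives a ratio: n₂/n₁ = tan 40.62° = 0.8577, n₃/n₂ = tan 47.19° = 1.0795.
n₃/n₁ = 0.9259. Then tan θ_B(1→3) = n₃/n₁, so θ_B(1→3) = arctan(0.9259) = 42.80°.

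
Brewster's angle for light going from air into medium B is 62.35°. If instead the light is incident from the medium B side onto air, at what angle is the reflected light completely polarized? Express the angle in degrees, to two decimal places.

θ_B' ≈ 27.65°

Reversing the direction swaps n₁ and n₂, so tan θ_B' = 1/tan θ_B and θ_B' = 90° − θ_B.
Hence θ_B' = 90° − 62.35° = 27.65°.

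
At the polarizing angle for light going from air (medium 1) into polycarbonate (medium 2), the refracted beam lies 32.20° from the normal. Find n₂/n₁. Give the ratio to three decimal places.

n₂/n₁ ≈ 1.588

At Brewster incidence θ_B = 90° − θ_t = 90° − 32.20° = 57.80°.
tan θ_B = n₂/n₁, so n₂/n₁ = tan 57.80° = 1.588.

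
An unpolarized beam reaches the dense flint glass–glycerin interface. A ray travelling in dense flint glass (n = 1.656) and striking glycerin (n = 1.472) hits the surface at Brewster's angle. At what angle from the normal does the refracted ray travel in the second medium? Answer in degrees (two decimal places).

θ_t ≈ 48.37°

tan θ_B = n₂/n₁ = 1.472/1.656 = 0.8889, so θ_B = 41.63°.
At Brewster's angle the reflected and refracted rays are perpendicular, so θ_t = 90° − θ_B = 90° − 41.63° = 48.37°.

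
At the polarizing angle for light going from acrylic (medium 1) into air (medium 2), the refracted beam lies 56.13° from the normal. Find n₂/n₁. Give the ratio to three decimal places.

n₂/n₁ ≈ 0.671

θ_B + θ_t = 90°, so θ_B = 90° − 56.13° = 33.87°.
tan θ_B = n₂/n₁, so n₂/n₁ = tan 33.87° = 0.671.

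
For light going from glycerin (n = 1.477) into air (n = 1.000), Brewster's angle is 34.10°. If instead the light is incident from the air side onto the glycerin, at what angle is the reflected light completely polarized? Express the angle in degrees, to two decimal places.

tan θ_B' = n₁/n₂ = 1/tan θ_B, so θ_B' = 90° − θ_B.
θ_B' = 90° − 34.10° = 55.90°.

θ_B' ≈ 55.90°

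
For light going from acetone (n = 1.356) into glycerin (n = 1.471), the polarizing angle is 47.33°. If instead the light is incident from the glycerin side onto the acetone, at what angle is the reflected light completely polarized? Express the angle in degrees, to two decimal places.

tan θ_B' = n₁/n₂ = 1/tan θ_B, so θ_B' = 90° − θ_B.
θ_B' = 90° − 47.33° = 42.67°.

θ_B' ≈ 42.67°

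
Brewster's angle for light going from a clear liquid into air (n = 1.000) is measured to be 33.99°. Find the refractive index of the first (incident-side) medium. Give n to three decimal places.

n ≈ 1.483

Full polarization of the reflected beam means tan θ_B = n₂/n₁, where n₁ is the incident medium (a clear liquid).
n₁ = n₂ / tan θ_B = 1.000 / tan 33.99° = 1.483.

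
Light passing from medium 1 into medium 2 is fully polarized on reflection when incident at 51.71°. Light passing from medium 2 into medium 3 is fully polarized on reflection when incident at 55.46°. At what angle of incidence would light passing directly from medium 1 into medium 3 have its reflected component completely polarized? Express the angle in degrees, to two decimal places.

Each Brewster angle gives a ratio: n₂/n₁ = tan 51.71° = 1.2667, n₃/n₂ = tan 55.46° = 1.4528.
n₃/n₁ = 1.8403. Then tan θ_B(1→3) = n₃/n₁, so θ_B(1→3) = arctan(1.8403) = 61.48°.

θ_B ≈ 61.48°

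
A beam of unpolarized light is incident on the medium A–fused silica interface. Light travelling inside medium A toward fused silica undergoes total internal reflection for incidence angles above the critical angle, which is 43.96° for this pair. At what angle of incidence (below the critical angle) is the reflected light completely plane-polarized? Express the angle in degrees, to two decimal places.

θ_B ≈ 34.77°

At the critical angle sin θ_c = n₂/n₁, giving n₂/n₁ = sin 43.96° = 0.6942.
Then tan θ_B = n₂/n₁ = 0.6942, so θ_B = arctan 0.6942 = 34.77°.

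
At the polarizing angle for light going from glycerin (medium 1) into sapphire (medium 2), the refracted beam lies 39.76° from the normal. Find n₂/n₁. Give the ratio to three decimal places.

θ_B + θ_t = 90°, so θ_B = 90° − 39.76° = 50.24°.
tan θ_B = n₂/n₁, so n₂/n₁ = tan 50.24° = 1.202.

n₂/n₁ ≈ 1.202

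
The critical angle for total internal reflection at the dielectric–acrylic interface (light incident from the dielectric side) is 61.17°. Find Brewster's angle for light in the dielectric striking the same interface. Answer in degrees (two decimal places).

θ_B ≈ 41.22°

n₂/n₁ = sin θ_c = sin 61.17° = 0.8761.
tan θ_B equals the same ratio, so θ_B = arctan(0.8761) = 41.22°.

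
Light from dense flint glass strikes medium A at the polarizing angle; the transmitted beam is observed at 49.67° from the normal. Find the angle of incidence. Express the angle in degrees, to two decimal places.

θ_B ≈ 40.33°

At Brewster's angle the reflected and refracted rays are perpendicular, so θ_B + θ_t = 90°.
So θ_B = 90° − θ_t = 90° − 49.67° = 40.33°.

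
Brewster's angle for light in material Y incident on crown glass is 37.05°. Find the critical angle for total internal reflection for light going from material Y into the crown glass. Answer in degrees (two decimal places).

θ_c ≈ 49.02°

tan θ_B = n₂/n₁ = tan 37.05° = 0.7549.
Total internal reflection: sin θ_c = n₂/n₁ = 0.7549.
θ_c = arcsin(0.7549) = 49.02°.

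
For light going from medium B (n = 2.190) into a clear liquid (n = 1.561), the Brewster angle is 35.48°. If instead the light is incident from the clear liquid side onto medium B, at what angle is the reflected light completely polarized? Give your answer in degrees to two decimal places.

The two Brewster angles are complementary: θ_B' = 90° − θ_B = 90° − 35.48° = 54.52°.

θ_B' ≈ 54.52°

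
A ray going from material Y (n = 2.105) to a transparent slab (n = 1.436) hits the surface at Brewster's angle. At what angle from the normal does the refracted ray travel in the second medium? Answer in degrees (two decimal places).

tan θ_B = n₂/n₁ = 1.436/2.105 = 0.6822, so θ_B = 34.30°.
The refracted ray is perpendicular to the reflected ray, so θ_t = 90° − θ_B = 55.70°.

θ_t ≈ 55.70°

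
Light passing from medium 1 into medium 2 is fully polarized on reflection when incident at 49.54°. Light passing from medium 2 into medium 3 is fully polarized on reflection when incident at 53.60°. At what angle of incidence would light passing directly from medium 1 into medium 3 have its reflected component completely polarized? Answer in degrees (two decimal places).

tan θ_B(1→2) = n₂/n₁ = tan 49.54° = 1.1725.
tan θ_B(2→3) = n₃/n₂ = tan 53.60° = 1.3564.
So n₃/n₁ = (n₂/n₁)(n₃/n₂) = 1.1725 × 1.3564 = 1.5903.
θ_B(1→3) = arctan(1.5903) = 57.84°.

θ_B ≈ 57.84°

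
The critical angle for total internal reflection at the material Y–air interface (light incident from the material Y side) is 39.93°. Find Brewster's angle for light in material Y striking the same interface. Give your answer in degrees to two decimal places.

n₂/n₁ = sin θ_c = sin 39.93° = 0.6419.
tan θ_B equals the same ratio, so θ_B = arctan(0.6419) = 32.69°.

θ_B ≈ 32.69°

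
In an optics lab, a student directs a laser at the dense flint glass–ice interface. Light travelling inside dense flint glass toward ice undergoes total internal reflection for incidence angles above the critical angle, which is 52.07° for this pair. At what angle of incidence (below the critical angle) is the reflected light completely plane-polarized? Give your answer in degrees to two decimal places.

θ_B ≈ 38.27°

At the critical angle sin θ_c = n₂/n₁, giving n₂/n₁ = sin 52.07° = 0.7888.
Then tan θ_B = n₂/n₁ = 0.7888, so θ_B = arctan 0.7888 = 38.27°.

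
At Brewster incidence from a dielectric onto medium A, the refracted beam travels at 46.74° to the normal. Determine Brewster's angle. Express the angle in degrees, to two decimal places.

Brewster's condition makes the reflected and refracted beams perpendicular: θ_B + θ_t = 90°.
So θ_B = 90° − θ_t = 90° − 46.74° = 43.26°.

θ_B ≈ 43.26°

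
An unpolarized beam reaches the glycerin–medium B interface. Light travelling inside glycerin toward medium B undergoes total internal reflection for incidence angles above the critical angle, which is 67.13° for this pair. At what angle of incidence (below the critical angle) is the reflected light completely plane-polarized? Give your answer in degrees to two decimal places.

θ_B ≈ 42.66°

n₂/n₁ = sin θ_c = sin 67.13° = 0.9214.
tan θ_B equals the same ratio, so θ_B = arctan(0.9214) = 42.66°.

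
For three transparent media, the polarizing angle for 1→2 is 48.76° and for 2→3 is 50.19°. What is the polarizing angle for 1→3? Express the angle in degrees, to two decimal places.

θ_B ≈ 53.85°

Each Brewster angle gives a ratio: n₂/n₁ = tan 48.76° = 1.1407, n₃/n₂ = tan 50.19° = 1.1998.
So n₃/n₁ = (n₂/n₁)(n₃/n₂) = 1.1407 × 1.1998 = 1.3686.
θ_B(1→3) = arctan(1.3686) = 53.85°.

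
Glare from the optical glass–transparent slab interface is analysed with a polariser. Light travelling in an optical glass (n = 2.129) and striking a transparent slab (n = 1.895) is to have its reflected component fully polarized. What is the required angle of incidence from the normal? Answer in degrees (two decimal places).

Here n₂/n₁ = 1.895/2.129 = 0.8901, and Brewster's law gives tan θ_B = n₂/n₁.
So θ_B = arctan 0.8901 = 41.67°.

θ_B ≈ 41.67°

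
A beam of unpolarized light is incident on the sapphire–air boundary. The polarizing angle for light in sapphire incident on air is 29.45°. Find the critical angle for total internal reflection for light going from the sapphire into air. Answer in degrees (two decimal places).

tan θ_B = n₂/n₁ = tan 29.45° = 0.5646.
Total internal reflection: sin θ_c = n₂/n₁ = 0.5646.
θ_c = arcsin(0.5646) = 34.38°.

θ_c ≈ 34.38°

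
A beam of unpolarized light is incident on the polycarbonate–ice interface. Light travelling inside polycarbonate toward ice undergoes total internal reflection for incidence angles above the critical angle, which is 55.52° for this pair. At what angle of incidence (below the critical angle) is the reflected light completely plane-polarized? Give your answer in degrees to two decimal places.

θ_B ≈ 39.50°

At the critical angle sin θ_c = n₂/n₁, giving n₂/n₁ = sin 55.52° = 0.8243.
Then tan θ_B = n₂/n₁ = 0.8243, so θ_B = arctan 0.8243 = 39.50°.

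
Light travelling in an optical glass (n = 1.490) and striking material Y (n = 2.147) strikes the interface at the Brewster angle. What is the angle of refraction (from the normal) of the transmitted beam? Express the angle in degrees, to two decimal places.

θ_t ≈ 34.76°

tan θ_B = n₂/n₁ = 2.147/1.490 = 1.4409, so θ_B = 55.24°.
The refracted ray is perpendicular to the reflected ray, so θ_t = 90° − θ_B = 34.76°.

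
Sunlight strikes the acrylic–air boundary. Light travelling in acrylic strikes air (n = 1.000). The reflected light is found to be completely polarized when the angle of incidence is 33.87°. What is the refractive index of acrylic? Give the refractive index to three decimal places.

n ≈ 1.490

At Brewster's angle, tan θ_B = n₂/n₁ with n₁ on the incident side (acrylic) and n₂ on the transmitted side (air).
n₁ = n₂ / tan θ_B = 1.000 / tan 33.87° = 1.490.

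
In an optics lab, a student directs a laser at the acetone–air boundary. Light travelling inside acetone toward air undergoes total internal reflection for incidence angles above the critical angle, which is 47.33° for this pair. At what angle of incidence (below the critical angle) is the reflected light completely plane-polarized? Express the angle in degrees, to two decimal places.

sin θ_c = n₂/n₁, so n₂/n₁ = sin 47.33° = 0.7353.
Brewster: tan θ_B = n₂/n₁ = 0.7353.
θ_B = arctan(0.7353) = 36.33°.

θ_B ≈ 36.33°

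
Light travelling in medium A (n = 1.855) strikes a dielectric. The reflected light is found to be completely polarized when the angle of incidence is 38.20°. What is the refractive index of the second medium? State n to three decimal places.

Full polarization of the reflected beam means tan θ_B = n₂/n₁, where n₁ is the incident medium (medium A).
n₂ = n₁ tan θ_B = 1.855 × tan 38.20° = 1.460.

n ≈ 1.460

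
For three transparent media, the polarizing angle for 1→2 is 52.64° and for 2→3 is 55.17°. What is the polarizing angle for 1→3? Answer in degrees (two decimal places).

θ_B ≈ 62.02°

tan θ_B(1→2) = n₂/n₁ = tan 52.64° = 1.3098.
tan θ_B(2→3) = n₃/n₂ = tan 55.17° = 1.4372.
Multiplying, n₃/n₁ = 1.3098 × 1.4372 = 1.8825, and θ_B(1→3) = arctan 1.8825 = 62.02°.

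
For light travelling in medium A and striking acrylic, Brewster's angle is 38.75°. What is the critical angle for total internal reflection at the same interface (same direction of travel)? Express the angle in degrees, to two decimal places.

θ_c ≈ 53.38°

tan θ_B = n₂/n₁ = tan 38.75° = 0.8026.
Total internal reflection: sin θ_c = n₂/n₁ = 0.8026.
θ_c = arcsin(0.8026) = 53.38°.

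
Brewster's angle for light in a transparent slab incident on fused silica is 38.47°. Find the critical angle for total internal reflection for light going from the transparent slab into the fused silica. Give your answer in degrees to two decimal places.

n₂/n₁ = tan 38.47° = 0.7946; the critical angle satisfies sin θ_c = n₂/n₁.
θ_c = arcsin(0.7946) = 52.62°.

θ_c ≈ 52.62°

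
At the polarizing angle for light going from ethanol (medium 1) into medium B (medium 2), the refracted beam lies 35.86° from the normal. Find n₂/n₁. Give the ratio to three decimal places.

At Brewster incidence θ_B = 90° − θ_t = 90° − 35.86° = 54.14°.
Then n₂/n₁ = tan θ_B = tan 54.14° = 1.383.

n₂/n₁ ≈ 1.383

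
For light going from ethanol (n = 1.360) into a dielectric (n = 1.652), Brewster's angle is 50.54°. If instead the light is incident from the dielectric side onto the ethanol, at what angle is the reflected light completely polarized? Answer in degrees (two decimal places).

Reversing the direction swaps n₁ and n₂, so tan θ_B' = 1/tan θ_B and θ_B' = 90° − θ_B.
Hence θ_B' = 90° − 50.54° = 39.46°.

θ_B' ≈ 39.46°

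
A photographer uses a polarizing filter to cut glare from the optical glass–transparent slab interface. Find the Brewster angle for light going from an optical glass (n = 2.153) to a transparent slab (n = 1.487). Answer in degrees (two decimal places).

θ_B ≈ 34.63°

Here n₂/n₁ = 1.487/2.153 = 0.6907, and Brewster's law gives tan θ_B = n₂/n₁.
So θ_B = arctan 0.6907 = 34.63°.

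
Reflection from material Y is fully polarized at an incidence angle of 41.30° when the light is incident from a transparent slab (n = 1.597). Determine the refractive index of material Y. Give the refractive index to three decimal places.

Brewster's law: tan θ_B = n₂/n₁ (light incident in a transparent slab, refracted into material Y).
n₂ = n₁ tan θ_B = 1.597 × tan 41.30° = 1.403.

n ≈ 1.403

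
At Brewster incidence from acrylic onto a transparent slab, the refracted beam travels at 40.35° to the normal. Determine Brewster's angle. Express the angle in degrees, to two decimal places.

At Brewster's angle the reflected and refracted rays are perpendicular, so θ_B + θ_t = 90°.
θ_B = 90° − 40.35° = 49.65°.

θ_B ≈ 49.65°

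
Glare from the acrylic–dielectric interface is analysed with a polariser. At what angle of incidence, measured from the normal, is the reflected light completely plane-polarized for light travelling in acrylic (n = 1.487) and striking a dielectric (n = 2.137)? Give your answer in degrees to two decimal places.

θ_B ≈ 55.17°

Here n₂/n₁ = 2.137/1.487 = 1.4371, and Brewster's law gives tan θ_B = n₂/n₁. Taking the arctangent, θ_B = 55.17°.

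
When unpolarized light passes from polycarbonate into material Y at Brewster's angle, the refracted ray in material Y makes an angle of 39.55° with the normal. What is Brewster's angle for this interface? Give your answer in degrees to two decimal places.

θ_B ≈ 50.45°

Brewster's condition makes the reflected and refracted beams perpendicular: θ_B + θ_t = 90°.
So θ_B = 90° − θ_t = 90° − 39.55° = 50.45°.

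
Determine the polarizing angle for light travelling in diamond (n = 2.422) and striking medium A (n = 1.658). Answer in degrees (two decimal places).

At Brewster's angle the reflected and refracted rays are perpendicular, which with Snell's law gives tan θ_B = n₂/n₁.
Brewster's condition: tan θ_B = n₂/n₁ = 1.658/2.422 = 0.6846. Taking the arctangent, θ_B = 34.39°.

θ_B ≈ 34.39°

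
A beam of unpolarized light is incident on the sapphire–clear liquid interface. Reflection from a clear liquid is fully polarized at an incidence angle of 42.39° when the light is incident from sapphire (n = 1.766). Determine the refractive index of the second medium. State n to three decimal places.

Brewster's law: tan θ_B = n₂/n₁ (light incident in sapphire, refracted into a clear liquid).
n₂ = n₁ tan θ_B = 1.766 × tan 42.39° = 1.612.

n ≈ 1.612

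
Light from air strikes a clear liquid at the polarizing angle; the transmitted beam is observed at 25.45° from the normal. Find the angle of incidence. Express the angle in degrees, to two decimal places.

Since the reflected and refracted rays are at right angles at the polarizing angle, θ_B + θ_t = 90°.
So θ_B = 90° − θ_t = 90° − 25.45° = 64.55°.

θ_B ≈ 64.55°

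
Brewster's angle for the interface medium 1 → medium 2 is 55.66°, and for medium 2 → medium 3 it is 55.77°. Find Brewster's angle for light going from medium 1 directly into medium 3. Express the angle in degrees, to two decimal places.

θ_B ≈ 65.07°

Each Brewster angle gives a ratio: n₂/n₁ = tan 55.66° = 1.4637, n₃/n₂ = tan 55.77° = 1.4698.
n₃/n₁ = 2.1514. Then tan θ_B(1→3) = n₃/n₁, so θ_B(1→3) = arctan(2.1514) = 65.07°.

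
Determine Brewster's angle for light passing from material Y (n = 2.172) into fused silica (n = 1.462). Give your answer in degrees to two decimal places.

θ_B ≈ 33.94°

The reflected p-component vanishes when tan θ_B = n₂/n₁.
Brewster's condition: tan θ_B = n₂/n₁ = 1.462/2.172 = 0.6731. Taking the arctangent, θ_B = 33.94°.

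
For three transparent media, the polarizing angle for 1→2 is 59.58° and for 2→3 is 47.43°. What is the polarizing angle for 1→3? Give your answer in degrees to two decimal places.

tan θ_B(1→2) = n₂/n₁ = tan 59.58° = 1.7031.
tan θ_B(2→3) = n₃/n₂ = tan 47.43° = 1.0886.
Multiplying, n₃/n₁ = 1.7031 × 1.0886 = 1.8541, and θ_B(1→3) = arctan 1.8541 = 61.66°.

θ_B ≈ 61.66°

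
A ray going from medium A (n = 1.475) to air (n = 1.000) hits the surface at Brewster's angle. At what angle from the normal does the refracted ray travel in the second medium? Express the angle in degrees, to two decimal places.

tan θ_B = n₂/n₁ = 1.000/1.475 = 0.6780, so θ_B = 34.14°.
Since θ_B + θ_t = 90° at Brewster incidence, θ_t = 90° − 34.14° = 55.86°.

θ_t ≈ 55.86°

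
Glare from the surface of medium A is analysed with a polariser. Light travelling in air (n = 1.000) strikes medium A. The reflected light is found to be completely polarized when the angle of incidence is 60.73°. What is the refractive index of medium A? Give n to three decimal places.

n ≈ 1.784

Brewster's law: tan θ_B = n₂/n₁ (light incident in air, refracted into medium A).
n₂ = n₁ tan θ_B = 1.000 × tan 60.73° = 1.784.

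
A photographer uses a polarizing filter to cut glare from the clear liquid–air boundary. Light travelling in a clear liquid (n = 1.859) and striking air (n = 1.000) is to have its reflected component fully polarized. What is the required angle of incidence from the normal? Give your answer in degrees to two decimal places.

θ_B ≈ 28.28°

Brewster's condition: tan θ_B = n₂/n₁ = 1.000/1.859 = 0.5379.
θ_B = arctan(0.5379) = 28.28°.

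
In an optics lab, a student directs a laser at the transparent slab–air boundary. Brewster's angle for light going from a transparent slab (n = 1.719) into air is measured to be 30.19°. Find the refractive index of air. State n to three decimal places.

n ≈ 1.000

Full polarization of the reflected beam means tan θ_B = n₂/n₁, where n₁ is the incident medium (a transparent slab).
n₂ = n₁ tan θ_B = 1.719 × tan 30.19° = 1.000.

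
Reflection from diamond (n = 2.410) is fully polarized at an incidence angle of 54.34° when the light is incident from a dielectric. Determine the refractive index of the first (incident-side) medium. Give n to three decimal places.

Brewster's law: tan θ_B = n₂/n₁ (light incident in a dielectric, refracted into diamond).
n₁ = n₂ / tan θ_B = 2.410 / tan 54.34° = 1.729.

n ≈ 1.729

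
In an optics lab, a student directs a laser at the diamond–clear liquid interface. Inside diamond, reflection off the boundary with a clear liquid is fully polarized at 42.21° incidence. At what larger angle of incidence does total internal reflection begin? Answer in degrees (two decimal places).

θ_c ≈ 65.10°

tan θ_B = n₂/n₁ = tan 42.21° = 0.9071.
Total internal reflection: sin θ_c = n₂/n₁ = 0.9071.
θ_c = arcsin(0.9071) = 65.10°.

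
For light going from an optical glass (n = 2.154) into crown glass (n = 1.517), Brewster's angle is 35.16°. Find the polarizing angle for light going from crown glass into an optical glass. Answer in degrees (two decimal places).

Reversing the direction swaps n₁ and n₂, so tan θ_B' = 1/tan θ_B and θ_B' = 90° − θ_B.
Hence θ_B' = 90° − 35.16° = 54.84°.

θ_B' ≈ 54.84°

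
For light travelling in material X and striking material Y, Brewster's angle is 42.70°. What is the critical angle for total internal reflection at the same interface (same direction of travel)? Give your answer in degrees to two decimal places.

θ_c ≈ 67.33°

tan θ_B = n₂/n₁ = tan 42.70° = 0.9228.
Total internal reflection: sin θ_c = n₂/n₁ = 0.9228.
θ_c = arcsin(0.9228) = 67.33°.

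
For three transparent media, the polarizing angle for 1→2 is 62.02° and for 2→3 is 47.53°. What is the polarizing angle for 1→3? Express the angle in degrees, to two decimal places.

Each Brewster angle gives a ratio: n₂/n₁ = tan 62.02° = 1.8823, n₃/n₂ = tan 47.53° = 1.0925.
So n₃/n₁ = (n₂/n₁)(n₃/n₂) = 1.8823 × 1.0925 = 2.0563.
θ_B(1→3) = arctan(2.0563) = 64.07°.

θ_B ≈ 64.07°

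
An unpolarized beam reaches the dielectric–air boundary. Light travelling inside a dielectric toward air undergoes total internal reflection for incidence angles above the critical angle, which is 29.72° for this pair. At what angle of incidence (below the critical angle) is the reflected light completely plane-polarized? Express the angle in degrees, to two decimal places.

θ_B ≈ 26.37°

sin θ_c = n₂/n₁, so n₂/n₁ = sin 29.72° = 0.4958.
Brewster: tan θ_B = n₂/n₁ = 0.4958.
θ_B = arctan(0.4958) = 26.37°.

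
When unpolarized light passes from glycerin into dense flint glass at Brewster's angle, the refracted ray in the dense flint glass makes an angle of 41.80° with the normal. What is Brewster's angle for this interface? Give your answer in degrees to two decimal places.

θ_B ≈ 48.20°

Since the reflected and refracted rays are at right angles at the polarizing angle, θ_B + θ_t = 90°.
θ_B = 90° − 41.80° = 48.20°.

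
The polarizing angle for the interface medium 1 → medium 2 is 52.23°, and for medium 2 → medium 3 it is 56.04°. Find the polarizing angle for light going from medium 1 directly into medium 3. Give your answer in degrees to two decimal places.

n₂/n₁ = tan 52.23° = 1.2906 and n₃/n₂ = tan 56.04° = 1.4848.
n₃/n₁ = 1.9163. Then tan θ_B(1→3) = n₃/n₁, so θ_B(1→3) = arctan(1.9163) = 62.44°.

θ_B ≈ 62.44°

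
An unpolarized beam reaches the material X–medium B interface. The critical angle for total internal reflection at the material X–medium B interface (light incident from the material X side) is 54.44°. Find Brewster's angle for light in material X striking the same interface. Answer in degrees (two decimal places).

At the critical angle sin θ_c = n₂/n₁, giving n₂/n₁ = sin 54.44° = 0.8135.
Then tan θ_B = n₂/n₁ = 0.8135, so θ_B = arctan 0.8135 = 39.13°.

θ_B ≈ 39.13°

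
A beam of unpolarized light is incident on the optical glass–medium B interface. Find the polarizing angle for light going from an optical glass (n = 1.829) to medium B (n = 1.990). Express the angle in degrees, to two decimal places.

At Brewster's angle the reflected and refracted rays are perpendicular, which with Snell's law gives tan θ_B = n₂/n₁.
tan θ_B = n₂/n₁ = 1.990/1.829 = 1.0880.
So θ_B = arctan 1.0880 = 47.41°.

θ_B ≈ 47.41°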